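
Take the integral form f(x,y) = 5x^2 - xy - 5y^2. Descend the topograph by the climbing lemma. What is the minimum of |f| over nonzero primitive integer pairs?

descent: ρ → (-5,1,5)  [lands on river]
river: ρ → (5,9,-1)
river: ρ → (-1,9,5)
river: ρ → (5,1,-5)
river: ρ → (-5,9,1)
river: ρ → (1,9,-5)
closes: descent 1, river 6
min |a| on river = 1

1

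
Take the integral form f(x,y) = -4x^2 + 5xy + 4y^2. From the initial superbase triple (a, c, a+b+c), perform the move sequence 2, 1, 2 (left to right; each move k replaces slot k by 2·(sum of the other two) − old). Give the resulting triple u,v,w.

start (-4,4,5) = (f(1,0),f(0,1),f(1,1))
replace slot 2: 2·((-4)+5) − 4 = -2 → (-4,-2,5)
replace slot 1: 2·((-2)+5) − (-4) = 10 → (10,-2,5)
replace slot 2: 2·(10+5) − (-2) = 32 → (10,32,5)

10,32,5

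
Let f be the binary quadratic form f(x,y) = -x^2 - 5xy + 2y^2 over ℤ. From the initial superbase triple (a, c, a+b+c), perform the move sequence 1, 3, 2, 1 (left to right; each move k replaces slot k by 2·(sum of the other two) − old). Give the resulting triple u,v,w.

start (-1,2,-4) = (f(1,0),f(0,1),f(1,1))
replace slot 1: 2·(2+(-4)) − (-1) = -3 → (-3,2,-4)
replace slot 3: 2·((-3)+2) − (-4) = 2 → (-3,2,2)
replace slot 2: 2·((-3)+2) − 2 = -4 → (-3,-4,2)
replace slot 1: 2·((-4)+2) − (-3) = -1 → (-1,-4,2)

-1,-4,2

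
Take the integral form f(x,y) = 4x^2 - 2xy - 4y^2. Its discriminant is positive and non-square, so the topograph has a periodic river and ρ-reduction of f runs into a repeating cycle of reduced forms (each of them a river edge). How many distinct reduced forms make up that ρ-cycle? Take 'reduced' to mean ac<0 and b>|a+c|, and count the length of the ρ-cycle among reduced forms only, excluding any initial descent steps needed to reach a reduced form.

D = 68, ⌊√D⌋ = 8
descent: ρ → (-4,2,4)  [lands on river]
river: ρ → (4,6,-2)
river: ρ → (-2,6,4)
river: ρ → (4,2,-4)
river: ρ → (-4,6,2)
river: ρ → (2,6,-4)
ρ-cycle length = 6 (tail of 1 descent step not counted)

6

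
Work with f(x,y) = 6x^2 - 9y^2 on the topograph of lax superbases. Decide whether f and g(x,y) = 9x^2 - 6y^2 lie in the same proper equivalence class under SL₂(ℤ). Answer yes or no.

D₁ = 216, D₂ = 216
river cycle of f (length 2): (6, 12, -3), (-3, 12, 6)
river cycle of g (length 2): (-6, 12, 3), (3, 12, -6)
cycles differ ⇒ inequivalent

no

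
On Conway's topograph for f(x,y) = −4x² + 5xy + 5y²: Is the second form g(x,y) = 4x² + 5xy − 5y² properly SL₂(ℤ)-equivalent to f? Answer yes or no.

D₁ = 105, D₂ = 105
river cycle of f (length 6): (5, 5, -4), (-4, 3, 6), (6, 9, -1), (-1, 9, 6), (6, 3, -4), (-4, 5, 5)
river cycle of g (length 6): (-5, 5, 4), (4, 3, -6), (-6, 9, 1), (1, 9, -6), (-6, 3, 4), (4, 5, -5)
cycles differ ⇒ inequivalent

no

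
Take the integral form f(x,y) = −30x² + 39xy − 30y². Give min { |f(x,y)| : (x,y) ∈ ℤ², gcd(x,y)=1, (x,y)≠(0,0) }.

translate: b→21 (≡-39 mod 60), so (30,-39,30)→(30,21,21)
flip: (30,21,21)→(21,-21,30)
translate: b→21 (≡-21 mod 42), so (21,-21,30)→(21,21,30)
reduced (well bottom): (21,21,30) with a≤c, −a<b≤a
well minimum |f| = |-21| = 21 (negative-definite)

21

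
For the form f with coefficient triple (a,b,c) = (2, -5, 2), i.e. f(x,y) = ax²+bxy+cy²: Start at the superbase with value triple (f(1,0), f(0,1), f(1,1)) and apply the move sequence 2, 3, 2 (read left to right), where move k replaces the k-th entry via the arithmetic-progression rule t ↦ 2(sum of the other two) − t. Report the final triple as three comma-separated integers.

start (2,2,-1) = (f(1,0),f(0,1),f(1,1))
replace slot 2: 2·(2+(-1)) − 2 = 0 → (2,0,-1)
replace slot 3: 2·(2+0) − (-1) = 5 → (2,0,5)
replace slot 2: 2·(2+5) − 0 = 14 → (2,14,5)

2,14,5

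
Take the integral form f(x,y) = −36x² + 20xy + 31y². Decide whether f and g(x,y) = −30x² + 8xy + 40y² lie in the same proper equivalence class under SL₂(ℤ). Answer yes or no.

D₁ = 4864, D₂ = 4864
river cycle of f (length 20): (31, 42, -25), (-25, 58, 15), (15, 62, -17), (-17, 40, 48), (48, 56, -9), (-9, 52, 60), (60, 68, -1), (-1, 68, 60), (60, 52, -9), (-9, 56, 48), … (10 more)
river cycle of g (length 12): (-30, 68, 2), (2, 68, -30), (-30, 52, 18), (18, 56, -24), (-24, 40, 34), (34, 28, -30), (-30, 32, 32), (32, 32, -30), (-30, 28, 34), (34, 40, -24), … (2 more)
cycles differ ⇒ inequivalent

no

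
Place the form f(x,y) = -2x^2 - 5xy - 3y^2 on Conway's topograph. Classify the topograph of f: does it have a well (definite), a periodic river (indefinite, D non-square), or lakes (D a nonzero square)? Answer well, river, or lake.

D = b²−4ac = (-5)² − 4·(-2)·(-3) = 1
D = 1² is a perfect square ⇒ form factors over ℤ ⇒ lakes

lake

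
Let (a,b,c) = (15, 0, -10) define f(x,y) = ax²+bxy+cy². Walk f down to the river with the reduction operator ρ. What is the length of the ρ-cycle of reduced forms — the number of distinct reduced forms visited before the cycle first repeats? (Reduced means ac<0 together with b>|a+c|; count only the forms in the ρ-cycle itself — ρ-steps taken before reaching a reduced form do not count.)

D = 600, ⌊√D⌋ = 24
descent: ρ → (-10,20,5)  [lands on river]
river: ρ → (5,20,-10)
ρ-cycle length = 2 (tail of 1 descent step not counted)

2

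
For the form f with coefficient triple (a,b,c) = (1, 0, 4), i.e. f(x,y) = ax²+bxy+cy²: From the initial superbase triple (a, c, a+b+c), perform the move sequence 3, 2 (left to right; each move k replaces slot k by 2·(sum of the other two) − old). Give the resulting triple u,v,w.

start (1,4,5) = (f(1,0),f(0,1),f(1,1))
replace slot 3: 2·(1+4) − 5 = 5 → (1,4,5)
replace slot 2: 2·(1+5) − 4 = 8 → (1,8,5)

1,8,5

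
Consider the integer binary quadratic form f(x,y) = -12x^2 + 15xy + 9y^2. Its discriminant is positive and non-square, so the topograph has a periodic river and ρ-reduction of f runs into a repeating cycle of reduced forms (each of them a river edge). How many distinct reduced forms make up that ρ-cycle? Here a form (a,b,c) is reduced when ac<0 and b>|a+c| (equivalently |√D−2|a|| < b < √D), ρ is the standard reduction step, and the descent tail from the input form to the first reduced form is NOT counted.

D = 657, ⌊√D⌋ = 25
river: ρ → (9,21,-6)
river: ρ → (-6,15,18)
river: ρ → (18,21,-3)
river: ρ → (-3,21,18)
river: ρ → (18,15,-6)
river: ρ → (-6,21,9)
river: ρ → (9,15,-12)
river: ρ → (-12,9,12)
river: ρ → (12,15,-9)
river: ρ → (-9,21,6)
river: ρ → (6,15,-18)
river: ρ → (-18,21,3)
river: ρ → (3,21,-18)
river: ρ → (-18,15,6)
river: ρ → (6,21,-9)
river: ρ → (-9,15,12)
river: ρ → (12,9,-12)
river: ρ → (-12,15,9)
ρ-cycle length = 18 (tail of 0 descent steps not counted)

18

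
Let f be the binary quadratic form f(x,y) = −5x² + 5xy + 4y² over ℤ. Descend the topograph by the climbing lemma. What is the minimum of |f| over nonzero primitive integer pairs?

river: ρ → (4,3,-6)
river: ρ → (-6,9,1)
river: ρ → (1,9,-6)
river: ρ → (-6,3,4)
river: ρ → (4,5,-5)
river: ρ → (-5,5,4)
closes: descent 0, river 6
min |a| on river = 1

1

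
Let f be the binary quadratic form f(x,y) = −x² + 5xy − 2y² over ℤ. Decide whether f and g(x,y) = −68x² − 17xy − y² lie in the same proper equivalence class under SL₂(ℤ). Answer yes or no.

D₁ = 17, D₂ = 17
river cycle of f (length 6): (-2, 3, 1), (1, 3, -2), (-2, 1, 2), (2, 3, -1), (-1, 3, 2), (2, 1, -2)
river cycle of g (length 6): (-1, 3, 2), (2, 1, -2), (-2, 3, 1), (1, 3, -2), (-2, 1, 2), (2, 3, -1)
cycles coincide ⇒ equivalent

yes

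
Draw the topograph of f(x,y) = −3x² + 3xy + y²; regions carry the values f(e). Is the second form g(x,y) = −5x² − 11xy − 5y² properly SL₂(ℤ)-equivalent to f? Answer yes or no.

D₁ = 21, D₂ = 21
river cycle of f (length 2): (1, 3, -3), (-3, 3, 1)
river cycle of g (length 2): (1, 3, -3), (-3, 3, 1)
cycles coincide ⇒ equivalent

yes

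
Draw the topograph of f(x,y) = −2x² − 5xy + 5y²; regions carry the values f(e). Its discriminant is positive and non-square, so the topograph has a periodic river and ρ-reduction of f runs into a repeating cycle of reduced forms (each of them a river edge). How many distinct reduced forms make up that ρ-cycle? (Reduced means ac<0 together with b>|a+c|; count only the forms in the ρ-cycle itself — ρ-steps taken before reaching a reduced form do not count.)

D = 65, ⌊√D⌋ = 8
descent: ρ → (5,5,-2)  [lands on river]
river: ρ → (-2,7,2)
river: ρ → (2,5,-5)
river: ρ → (-5,5,2)
river: ρ → (2,7,-2)
river: ρ → (-2,5,5)
ρ-cycle length = 6 (tail of 1 descent step not counted)

6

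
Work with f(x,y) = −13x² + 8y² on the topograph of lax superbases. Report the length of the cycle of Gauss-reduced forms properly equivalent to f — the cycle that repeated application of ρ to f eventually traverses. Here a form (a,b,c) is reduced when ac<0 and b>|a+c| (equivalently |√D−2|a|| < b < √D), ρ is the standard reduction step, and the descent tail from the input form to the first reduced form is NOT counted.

D = 416, ⌊√D⌋ = 20
descent: ρ → (8,16,-5)  [lands on river]
river: ρ → (-5,14,11)
river: ρ → (11,8,-8)
river: ρ → (-8,8,11)
river: ρ → (11,14,-5)
river: ρ → (-5,16,8)
ρ-cycle length = 6 (tail of 1 descent step not counted)

6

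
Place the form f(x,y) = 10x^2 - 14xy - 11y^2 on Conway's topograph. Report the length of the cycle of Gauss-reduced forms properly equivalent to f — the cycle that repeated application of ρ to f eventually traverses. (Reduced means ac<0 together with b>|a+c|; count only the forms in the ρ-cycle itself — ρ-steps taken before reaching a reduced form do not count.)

D = 636, ⌊√D⌋ = 25
descent: ρ → (-11,14,10)  [lands on river]
river: ρ → (10,6,-15)
river: ρ → (-15,24,1)
river: ρ → (1,24,-15)
river: ρ → (-15,6,10)
river: ρ → (10,14,-11)
river: ρ → (-11,8,13)
river: ρ → (13,18,-6)
river: ρ → (-6,18,13)
river: ρ → (13,8,-11)
ρ-cycle length = 10 (tail of 1 descent step not counted)

10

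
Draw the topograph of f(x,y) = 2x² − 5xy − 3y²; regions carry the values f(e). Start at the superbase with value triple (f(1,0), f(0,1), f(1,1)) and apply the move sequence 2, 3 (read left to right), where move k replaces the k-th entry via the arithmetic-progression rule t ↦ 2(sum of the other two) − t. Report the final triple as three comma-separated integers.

start (2,-3,-6) = (f(1,0),f(0,1),f(1,1))
replace slot 2: 2·(2+(-6)) − (-3) = -5 → (2,-5,-6)
replace slot 3: 2·(2+(-5)) − (-6) = 0 → (2,-5,0)

2,-5,0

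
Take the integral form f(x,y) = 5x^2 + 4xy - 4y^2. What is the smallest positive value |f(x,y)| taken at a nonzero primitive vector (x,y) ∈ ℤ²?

river: ρ → (-4,4,5)
river: ρ → (5,6,-3)
river: ρ → (-3,6,5)
river: ρ → (5,4,-4)
closes: descent 0, river 4
min |a| on river = 3

3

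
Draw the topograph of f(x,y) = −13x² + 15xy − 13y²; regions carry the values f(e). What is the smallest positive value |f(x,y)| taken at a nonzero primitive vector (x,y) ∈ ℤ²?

translate: b→11 (≡-15 mod 26), so (13,-15,13)→(13,11,11)
flip: (13,11,11)→(11,-11,13)
translate: b→11 (≡-11 mod 22), so (11,-11,13)→(11,11,13)
reduced (well bottom): (11,11,13) with a≤c, −a<b≤a
well minimum |f| = |-11| = 11 (negative-definite)

11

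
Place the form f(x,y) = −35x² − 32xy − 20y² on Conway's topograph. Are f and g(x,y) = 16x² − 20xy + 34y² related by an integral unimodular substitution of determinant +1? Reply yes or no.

D₁ = -1776, D₂ = -1776
f is negative-definite; reduce −f:
−f: flip: (35,32,20)→(20,-32,35)
−f: translate: b→8 (≡-32 mod 40), so (20,-32,35)→(20,8,23)
−f: reduced (well bottom): (20,8,23) with a≤c, −a<b≤a
flip sign back: reduced form of f is (-20,-8,-23)
g: translate: b→12 (≡-20 mod 32), so (16,-20,34)→(16,12,30)
g: reduced (well bottom): (16,12,30) with a≤c, −a<b≤a
reduced forms (-20, -8, -23) vs (16, 12, 30) ⇒ inequivalent

no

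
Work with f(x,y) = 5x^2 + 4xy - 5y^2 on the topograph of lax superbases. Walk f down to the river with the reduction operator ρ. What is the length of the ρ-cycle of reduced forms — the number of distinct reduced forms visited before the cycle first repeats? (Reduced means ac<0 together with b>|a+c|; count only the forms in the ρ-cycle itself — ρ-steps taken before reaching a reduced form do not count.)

D = 116, ⌊√D⌋ = 10
river: ρ → (-5,6,4)
river: ρ → (4,10,-1)
river: ρ → (-1,10,4)
river: ρ → (4,6,-5)
river: ρ → (-5,4,5)
river: ρ → (5,6,-4)
river: ρ → (-4,10,1)
river: ρ → (1,10,-4)
river: ρ → (-4,6,5)
river: ρ → (5,4,-5)
ρ-cycle length = 10 (tail of 0 descent steps not counted)

10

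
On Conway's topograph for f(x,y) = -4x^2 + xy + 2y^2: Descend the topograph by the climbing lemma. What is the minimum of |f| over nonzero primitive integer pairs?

descent: ρ → (2,3,-3)  [lands on river]
river: ρ → (-3,3,2)
river: ρ → (2,5,-1)
river: ρ → (-1,5,2)
closes: descent 1, river 4
min |a| on river = 1

1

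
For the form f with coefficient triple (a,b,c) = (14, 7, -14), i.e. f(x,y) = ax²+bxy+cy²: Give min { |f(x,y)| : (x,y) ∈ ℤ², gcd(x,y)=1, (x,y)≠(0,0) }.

river: ρ → (-14,21,7)
river: ρ → (7,21,-14)
river: ρ → (-14,7,14)
river: ρ → (14,21,-7)
river: ρ → (-7,21,14)
river: ρ → (14,7,-14)
closes: descent 0, river 6
min |a| on river = 7

7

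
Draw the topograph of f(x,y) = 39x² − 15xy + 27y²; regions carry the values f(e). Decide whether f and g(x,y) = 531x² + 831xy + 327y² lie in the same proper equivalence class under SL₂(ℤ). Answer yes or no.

D₁ = -3987, D₂ = -3987
f: flip: (39,-15,27)→(27,15,39)
f: reduced (well bottom): (27,15,39) with a≤c, −a<b≤a
g: translate: b→-231 (≡831 mod 1062), so (531,831,327)→(531,-231,27)
g: flip: (531,-231,27)→(27,231,531)
g: translate: b→15 (≡231 mod 54), so (27,231,531)→(27,15,39)
g: reduced (well bottom): (27,15,39) with a≤c, −a<b≤a
reduced forms (27, 15, 39) vs (27, 15, 39) ⇒ equivalent

yes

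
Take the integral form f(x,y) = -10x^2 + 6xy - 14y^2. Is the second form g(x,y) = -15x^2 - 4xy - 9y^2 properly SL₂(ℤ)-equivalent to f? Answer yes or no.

D₁ = -524, D₂ = -524
f is negative-definite; reduce −f:
−f: reduced (well bottom): (10,-6,14) with a≤c, −a<b≤a
flip sign back: reduced form of f is (-10,6,-14)
g is negative-definite; reduce −g:
−g: flip: (15,4,9)→(9,-4,15)
−g: reduced (well bottom): (9,-4,15) with a≤c, −a<b≤a
flip sign back: reduced form of g is (-9,4,-15)
reduced forms (-10, 6, -14) vs (-9, 4, -15) ⇒ inequivalent

no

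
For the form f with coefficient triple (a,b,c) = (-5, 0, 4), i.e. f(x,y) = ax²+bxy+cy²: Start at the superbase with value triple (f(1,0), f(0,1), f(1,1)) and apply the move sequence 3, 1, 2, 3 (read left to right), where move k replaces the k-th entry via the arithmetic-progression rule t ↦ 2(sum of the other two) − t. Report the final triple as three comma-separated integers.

start (-5,4,-1) = (f(1,0),f(0,1),f(1,1))
replace slot 3: 2·((-5)+4) − (-1) = -1 → (-5,4,-1)
replace slot 1: 2·(4+(-1)) − (-5) = 11 → (11,4,-1)
replace slot 2: 2·(11+(-1)) − 4 = 16 → (11,16,-1)
replace slot 3: 2·(11+16) − (-1) = 55 → (11,16,55)

11,16,55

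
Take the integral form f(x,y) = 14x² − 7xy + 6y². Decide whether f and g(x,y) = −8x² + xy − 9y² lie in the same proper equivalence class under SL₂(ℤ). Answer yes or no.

D₁ = -287, D₂ = -287
f: flip: (14,-7,6)→(6,7,14)
f: translate: b→-5 (≡7 mod 12), so (6,7,14)→(6,-5,13)
f: reduced (well bottom): (6,-5,13) with a≤c, −a<b≤a
g is negative-definite; reduce −g:
−g: reduced (well bottom): (8,-1,9) with a≤c, −a<b≤a
flip sign back: reduced form of g is (-8,1,-9)
reduced forms (6, -5, 13) vs (-8, 1, -9) ⇒ inequivalent

no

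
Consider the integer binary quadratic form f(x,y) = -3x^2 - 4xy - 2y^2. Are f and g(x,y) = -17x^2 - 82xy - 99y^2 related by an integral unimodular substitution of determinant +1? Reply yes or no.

D₁ = -8, D₂ = -8
f is negative-definite; reduce −f:
−f: translate: b→-2 (≡4 mod 6), so (3,4,2)→(3,-2,1)
−f: flip: (3,-2,1)→(1,2,3)
−f: translate: b→0 (≡2 mod 2), so (1,2,3)→(1,0,2)
−f: reduced (well bottom): (1,0,2) with a≤c, −a<b≤a
flip sign back: reduced form of f is (-1,0,-2)
g is negative-definite; reduce −g:
−g: translate: b→14 (≡82 mod 34), so (17,82,99)→(17,14,3)
−g: flip: (17,14,3)→(3,-14,17)
−g: translate: b→-2 (≡-14 mod 6), so (3,-14,17)→(3,-2,1)
−g: flip: (3,-2,1)→(1,2,3)
−g: translate: b→0 (≡2 mod 2), so (1,2,3)→(1,0,2)
−g: reduced (well bottom): (1,0,2) with a≤c, −a<b≤a
flip sign back: reduced form of g is (-1,0,-2)
reduced forms (-1, 0, -2) vs (-1, 0, -2) ⇒ equivalent

yes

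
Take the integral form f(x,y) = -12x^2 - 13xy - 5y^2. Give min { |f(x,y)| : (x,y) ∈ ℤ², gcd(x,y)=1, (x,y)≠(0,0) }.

translate: b→-11 (≡13 mod 24), so (12,13,5)→(12,-11,4)
flip: (12,-11,4)→(4,11,12)
translate: b→3 (≡11 mod 8), so (4,11,12)→(4,3,5)
reduced (well bottom): (4,3,5) with a≤c, −a<b≤a
well minimum |f| = |-4| = 4 (negative-definite)

4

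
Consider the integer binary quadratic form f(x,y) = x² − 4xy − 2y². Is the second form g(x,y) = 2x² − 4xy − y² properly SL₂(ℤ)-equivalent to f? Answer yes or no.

D₁ = 24, D₂ = 24
river cycle of f (length 2): (-2, 4, 1), (1, 4, -2)
river cycle of g (length 2): (-1, 4, 2), (2, 4, -1)
cycles differ ⇒ inequivalent

no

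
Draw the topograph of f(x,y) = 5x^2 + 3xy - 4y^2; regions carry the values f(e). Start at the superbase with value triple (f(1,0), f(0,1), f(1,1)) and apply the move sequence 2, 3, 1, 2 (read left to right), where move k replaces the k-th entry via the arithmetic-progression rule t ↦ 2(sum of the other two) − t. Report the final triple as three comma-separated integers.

start (5,-4,4) = (f(1,0),f(0,1),f(1,1))
replace slot 2: 2·(5+4) − (-4) = 22 → (5,22,4)
replace slot 3: 2·(5+22) − 4 = 50 → (5,22,50)
replace slot 1: 2·(22+50) − 5 = 139 → (139,22,50)
replace slot 2: 2·(139+50) − 22 = 356 → (139,356,50)

139,356,50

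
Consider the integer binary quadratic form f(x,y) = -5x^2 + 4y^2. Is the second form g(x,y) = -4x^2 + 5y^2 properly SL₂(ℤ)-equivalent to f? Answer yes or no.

D₁ = 80, D₂ = 80
river cycle of f (length 2): (4, 8, -1), (-1, 8, 4)
river cycle of g (length 2): (-4, 8, 1), (1, 8, -4)
cycles differ ⇒ inequivalent

no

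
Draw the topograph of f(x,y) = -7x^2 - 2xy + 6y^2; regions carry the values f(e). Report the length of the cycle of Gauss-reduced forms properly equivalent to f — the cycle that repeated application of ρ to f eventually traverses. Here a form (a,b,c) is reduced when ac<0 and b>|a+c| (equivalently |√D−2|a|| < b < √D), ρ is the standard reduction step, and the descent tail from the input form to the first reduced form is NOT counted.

D = 172, ⌊√D⌋ = 13
descent: ρ → (6,2,-7)  [lands on river]
river: ρ → (-7,12,1)
river: ρ → (1,12,-7)
river: ρ → (-7,2,6)
river: ρ → (6,10,-3)
river: ρ → (-3,8,9)
river: ρ → (9,10,-2)
river: ρ → (-2,10,9)
river: ρ → (9,8,-3)
river: ρ → (-3,10,6)
ρ-cycle length = 10 (tail of 1 descent step not counted)

10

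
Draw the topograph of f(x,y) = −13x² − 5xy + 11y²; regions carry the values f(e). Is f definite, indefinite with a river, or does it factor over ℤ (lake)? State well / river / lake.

D = b²−4ac = (-5)² − 4·(-13)·11 = 597
D > 0 non-square ⇒ indefinite ⇒ periodic river

river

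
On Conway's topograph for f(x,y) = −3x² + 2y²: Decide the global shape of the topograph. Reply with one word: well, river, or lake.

D = b²−4ac = 0² − 4·(-3)·2 = 24
D > 0 non-square ⇒ indefinite ⇒ periodic river

river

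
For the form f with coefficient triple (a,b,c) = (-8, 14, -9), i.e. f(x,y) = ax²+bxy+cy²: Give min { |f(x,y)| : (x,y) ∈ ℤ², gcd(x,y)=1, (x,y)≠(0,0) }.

translate: b→2 (≡-14 mod 16), so (8,-14,9)→(8,2,3)
flip: (8,2,3)→(3,-2,8)
reduced (well bottom): (3,-2,8) with a≤c, −a<b≤a
well minimum |f| = |-3| = 3 (negative-definite)

3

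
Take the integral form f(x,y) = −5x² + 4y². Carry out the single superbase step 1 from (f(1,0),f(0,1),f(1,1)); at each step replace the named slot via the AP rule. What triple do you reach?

start (-5,4,-1) = (f(1,0),f(0,1),f(1,1))
replace slot 1: 2·(4+(-1)) − (-5) = 11 → (11,4,-1)

11,4,-1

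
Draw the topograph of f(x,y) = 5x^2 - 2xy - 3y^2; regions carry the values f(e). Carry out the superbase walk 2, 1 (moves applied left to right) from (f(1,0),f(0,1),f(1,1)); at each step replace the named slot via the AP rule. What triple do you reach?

start (5,-3,0) = (f(1,0),f(0,1),f(1,1))
replace slot 2: 2·(5+0) − (-3) = 13 → (5,13,0)
replace slot 1: 2·(13+0) − 5 = 21 → (21,13,0)

21,13,0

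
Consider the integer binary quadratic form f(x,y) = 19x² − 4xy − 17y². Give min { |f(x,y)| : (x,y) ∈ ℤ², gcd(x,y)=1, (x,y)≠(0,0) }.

descent: ρ → (-17,4,19)  [lands on river]
river: ρ → (19,34,-2)
river: ρ → (-2,34,19)
river: ρ → (19,4,-17)
river: ρ → (-17,30,6)
river: ρ → (6,30,-17)
closes: descent 1, river 6
min |a| on river = 2

2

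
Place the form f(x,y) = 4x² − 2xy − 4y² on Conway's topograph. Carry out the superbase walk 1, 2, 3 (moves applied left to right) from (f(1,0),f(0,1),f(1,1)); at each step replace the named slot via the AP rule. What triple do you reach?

start (4,-4,-2) = (f(1,0),f(0,1),f(1,1))
replace slot 1: 2·((-4)+(-2)) − 4 = -16 → (-16,-4,-2)
replace slot 2: 2·((-16)+(-2)) − (-4) = -32 → (-16,-32,-2)
replace slot 3: 2·((-16)+(-32)) − (-2) = -94 → (-16,-32,-94)

-16,-32,-94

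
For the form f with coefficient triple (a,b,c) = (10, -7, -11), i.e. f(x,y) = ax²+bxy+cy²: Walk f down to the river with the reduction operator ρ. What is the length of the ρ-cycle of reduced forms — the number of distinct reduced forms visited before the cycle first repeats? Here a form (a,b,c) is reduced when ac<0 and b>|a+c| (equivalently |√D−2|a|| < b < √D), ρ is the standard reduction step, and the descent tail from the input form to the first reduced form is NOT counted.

D = 489, ⌊√D⌋ = 22
descent: ρ → (-11,7,10)  [lands on river]
river: ρ → (10,13,-8)
river: ρ → (-8,19,4)
river: ρ → (4,21,-3)
river: ρ → (-3,21,4)
river: ρ → (4,19,-8)
river: ρ → (-8,13,10)
river: ρ → (10,7,-11)
river: ρ → (-11,15,6)
river: ρ → (6,21,-2)
river: ρ → (-2,19,16)
river: ρ → (16,13,-5)
river: ρ → (-5,17,10)
river: ρ → (10,3,-12)
river: ρ → (-12,21,1)
river: ρ → (1,21,-12)
river: ρ → (-12,3,10)
river: ρ → (10,17,-5)
river: ρ → (-5,13,16)
river: ρ → (16,19,-2)
river: ρ → (-2,21,6)
river: ρ → (6,15,-11)
ρ-cycle length = 22 (tail of 1 descent step not counted)

22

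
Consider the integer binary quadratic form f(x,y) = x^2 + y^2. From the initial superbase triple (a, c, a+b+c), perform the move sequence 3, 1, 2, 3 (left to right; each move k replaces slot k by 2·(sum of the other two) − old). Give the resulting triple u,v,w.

start (1,1,2) = (f(1,0),f(0,1),f(1,1))
replace slot 3: 2·(1+1) − 2 = 2 → (1,1,2)
replace slot 1: 2·(1+2) − 1 = 5 → (5,1,2)
replace slot 2: 2·(5+2) − 1 = 13 → (5,13,2)
replace slot 3: 2·(5+13) − 2 = 34 → (5,13,34)

5,13,34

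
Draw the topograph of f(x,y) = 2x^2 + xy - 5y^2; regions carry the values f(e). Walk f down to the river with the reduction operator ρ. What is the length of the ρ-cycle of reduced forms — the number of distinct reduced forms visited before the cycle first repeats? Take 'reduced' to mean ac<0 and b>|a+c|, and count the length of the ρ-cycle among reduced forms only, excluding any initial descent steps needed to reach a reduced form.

D = 41, ⌊√D⌋ = 6
descent: ρ → (-5,-1,2)
descent: ρ → (2,5,-2)  [lands on river]
river: ρ → (-2,3,4)
river: ρ → (4,5,-1)
river: ρ → (-1,5,4)
river: ρ → (4,3,-2)
river: ρ → (-2,5,2)
river: ρ → (2,3,-4)
river: ρ → (-4,5,1)
river: ρ → (1,5,-4)
river: ρ → (-4,3,2)
ρ-cycle length = 10 (tail of 2 descent steps not counted)

10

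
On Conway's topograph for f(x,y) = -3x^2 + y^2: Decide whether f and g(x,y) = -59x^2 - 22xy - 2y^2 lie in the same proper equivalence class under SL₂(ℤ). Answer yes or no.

D₁ = 12, D₂ = 12
river cycle of f (length 2): (1, 2, -2), (-2, 2, 1)
river cycle of g (length 2): (-2, 2, 1), (1, 2, -2)
cycles coincide ⇒ equivalent

yes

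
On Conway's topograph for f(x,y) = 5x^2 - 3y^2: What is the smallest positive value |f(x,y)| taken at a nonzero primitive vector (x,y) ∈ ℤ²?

descent: ρ → (-3,6,2)  [lands on river]
river: ρ → (2,6,-3)
closes: descent 1, river 2
min |a| on river = 2

2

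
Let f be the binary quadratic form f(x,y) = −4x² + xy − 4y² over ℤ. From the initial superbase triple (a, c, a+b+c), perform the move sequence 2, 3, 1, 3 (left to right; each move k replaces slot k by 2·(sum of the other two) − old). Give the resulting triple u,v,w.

start (-4,-4,-7) = (f(1,0),f(0,1),f(1,1))
replace slot 2: 2·((-4)+(-7)) − (-4) = -18 → (-4,-18,-7)
replace slot 3: 2·((-4)+(-18)) − (-7) = -37 → (-4,-18,-37)
replace slot 1: 2·((-18)+(-37)) − (-4) = -106 → (-106,-18,-37)
replace slot 3: 2·((-106)+(-18)) − (-37) = -211 → (-106,-18,-211)

-106,-18,-211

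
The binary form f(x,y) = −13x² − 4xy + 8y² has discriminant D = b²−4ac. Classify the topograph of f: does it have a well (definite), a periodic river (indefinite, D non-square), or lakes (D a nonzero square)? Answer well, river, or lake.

D = b²−4ac = (-4)² − 4·(-13)·8 = 432
D > 0 non-square ⇒ indefinite ⇒ periodic river

river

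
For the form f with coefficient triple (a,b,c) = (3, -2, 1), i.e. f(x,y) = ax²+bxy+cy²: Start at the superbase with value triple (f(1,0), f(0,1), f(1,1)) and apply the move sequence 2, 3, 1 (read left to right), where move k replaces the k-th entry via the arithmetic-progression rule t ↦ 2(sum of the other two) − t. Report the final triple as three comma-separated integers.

start (3,1,2) = (f(1,0),f(0,1),f(1,1))
replace slot 2: 2·(3+2) − 1 = 9 → (3,9,2)
replace slot 3: 2·(3+9) − 2 = 22 → (3,9,22)
replace slot 1: 2·(9+22) − 3 = 59 → (59,9,22)

59,9,22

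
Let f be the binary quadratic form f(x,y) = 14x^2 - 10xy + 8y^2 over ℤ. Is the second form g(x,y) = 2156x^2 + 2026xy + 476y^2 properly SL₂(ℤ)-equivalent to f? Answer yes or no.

D₁ = -348, D₂ = -348
f: flip: (14,-10,8)→(8,10,14)
f: translate: b→-6 (≡10 mod 16), so (8,10,14)→(8,-6,12)
f: reduced (well bottom): (8,-6,12) with a≤c, −a<b≤a
g: flip: (2156,2026,476)→(476,-2026,2156)
g: translate: b→-122 (≡-2026 mod 952), so (476,-2026,2156)→(476,-122,8)
g: flip: (476,-122,8)→(8,122,476)
g: translate: b→-6 (≡122 mod 16), so (8,122,476)→(8,-6,12)
g: reduced (well bottom): (8,-6,12) with a≤c, −a<b≤a
reduced forms (8, -6, 12) vs (8, -6, 12) ⇒ equivalent

yes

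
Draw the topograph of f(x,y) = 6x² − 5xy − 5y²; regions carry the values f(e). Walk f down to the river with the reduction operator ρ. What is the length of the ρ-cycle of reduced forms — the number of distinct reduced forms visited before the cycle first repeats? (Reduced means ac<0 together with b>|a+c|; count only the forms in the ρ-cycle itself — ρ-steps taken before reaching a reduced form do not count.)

D = 145, ⌊√D⌋ = 12
descent: ρ → (-5,5,6)  [lands on river]
river: ρ → (6,7,-4)
river: ρ → (-4,9,4)
river: ρ → (4,7,-6)
river: ρ → (-6,5,5)
river: ρ → (5,5,-6)
river: ρ → (-6,7,4)
river: ρ → (4,9,-4)
river: ρ → (-4,7,6)
river: ρ → (6,5,-5)
ρ-cycle length = 10 (tail of 1 descent step not counted)

10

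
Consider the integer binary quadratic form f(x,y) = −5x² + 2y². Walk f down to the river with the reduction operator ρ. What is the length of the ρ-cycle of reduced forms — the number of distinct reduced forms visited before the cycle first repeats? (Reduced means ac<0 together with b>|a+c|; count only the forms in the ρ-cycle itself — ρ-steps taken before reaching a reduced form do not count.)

D = 40, ⌊√D⌋ = 6
descent: ρ → (2,4,-3)  [lands on river]
river: ρ → (-3,2,3)
river: ρ → (3,4,-2)
river: ρ → (-2,4,3)
river: ρ → (3,2,-3)
river: ρ → (-3,4,2)
ρ-cycle length = 6 (tail of 1 descent step not counted)

6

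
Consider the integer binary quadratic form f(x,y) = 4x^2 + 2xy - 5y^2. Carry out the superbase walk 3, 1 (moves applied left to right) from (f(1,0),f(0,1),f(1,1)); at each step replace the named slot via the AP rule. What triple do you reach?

start (4,-5,1) = (f(1,0),f(0,1),f(1,1))
replace slot 3: 2·(4+(-5)) − 1 = -3 → (4,-5,-3)
replace slot 1: 2·((-5)+(-3)) − 4 = -20 → (-20,-5,-3)

-20,-5,-3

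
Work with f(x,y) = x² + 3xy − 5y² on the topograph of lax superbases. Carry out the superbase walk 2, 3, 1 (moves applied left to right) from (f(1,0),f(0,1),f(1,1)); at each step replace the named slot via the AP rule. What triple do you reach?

start (1,-5,-1) = (f(1,0),f(0,1),f(1,1))
replace slot 2: 2·(1+(-1)) − (-5) = 5 → (1,5,-1)
replace slot 3: 2·(1+5) − (-1) = 13 → (1,5,13)
replace slot 1: 2·(5+13) − 1 = 35 → (35,5,13)

35,5,13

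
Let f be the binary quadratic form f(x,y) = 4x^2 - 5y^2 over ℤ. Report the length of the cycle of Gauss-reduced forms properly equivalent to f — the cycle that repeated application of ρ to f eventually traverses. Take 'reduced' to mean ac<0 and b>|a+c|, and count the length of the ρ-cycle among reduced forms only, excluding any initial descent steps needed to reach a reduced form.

D = 80, ⌊√D⌋ = 8
descent: ρ → (-5,0,4)
descent: ρ → (4,8,-1)  [lands on river]
river: ρ → (-1,8,4)
ρ-cycle length = 2 (tail of 2 descent steps not counted)

2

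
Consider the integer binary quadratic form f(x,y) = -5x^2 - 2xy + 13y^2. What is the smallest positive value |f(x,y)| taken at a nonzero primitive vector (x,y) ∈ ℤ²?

descent: ρ → (13,2,-5)
descent: ρ → (-5,8,10)  [lands on river]
river: ρ → (10,12,-3)
river: ρ → (-3,12,10)
river: ρ → (10,8,-5)
river: ρ → (-5,12,6)
river: ρ → (6,12,-5)
closes: descent 2, river 6
min |a| on river = 3

3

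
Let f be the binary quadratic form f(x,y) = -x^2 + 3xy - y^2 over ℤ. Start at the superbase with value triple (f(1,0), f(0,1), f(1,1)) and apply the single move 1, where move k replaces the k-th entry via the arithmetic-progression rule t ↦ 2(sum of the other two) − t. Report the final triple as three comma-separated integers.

start (-1,-1,1) = (f(1,0),f(0,1),f(1,1))
replace slot 1: 2·((-1)+1) − (-1) = 1 → (1,-1,1)

1,-1,1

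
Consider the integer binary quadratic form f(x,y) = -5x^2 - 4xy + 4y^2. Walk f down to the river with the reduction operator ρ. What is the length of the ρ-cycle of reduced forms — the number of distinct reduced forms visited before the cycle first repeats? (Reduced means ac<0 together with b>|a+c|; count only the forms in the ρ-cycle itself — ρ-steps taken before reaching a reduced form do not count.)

D = 96, ⌊√D⌋ = 9
descent: ρ → (4,4,-5)  [lands on river]
river: ρ → (-5,6,3)
river: ρ → (3,6,-5)
river: ρ → (-5,4,4)
ρ-cycle length = 4 (tail of 1 descent step not counted)

4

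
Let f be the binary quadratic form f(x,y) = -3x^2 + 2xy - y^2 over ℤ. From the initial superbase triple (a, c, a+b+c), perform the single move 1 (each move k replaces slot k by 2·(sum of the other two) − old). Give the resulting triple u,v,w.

start (-3,-1,-2) = (f(1,0),f(0,1),f(1,1))
replace slot 1: 2·((-1)+(-2)) − (-3) = -3 → (-3,-1,-2)

-3,-1,-2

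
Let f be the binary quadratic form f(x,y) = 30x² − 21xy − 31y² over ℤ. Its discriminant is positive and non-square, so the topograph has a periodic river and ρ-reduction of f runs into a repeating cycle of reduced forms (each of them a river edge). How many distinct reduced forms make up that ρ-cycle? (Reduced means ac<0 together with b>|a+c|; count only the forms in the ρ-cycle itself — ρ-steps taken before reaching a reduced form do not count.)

D = 4161, ⌊√D⌋ = 64
descent: ρ → (-31,21,30)  [lands on river]
river: ρ → (30,39,-22)
river: ρ → (-22,49,20)
river: ρ → (20,31,-40)
river: ρ → (-40,49,11)
river: ρ → (11,61,-10)
river: ρ → (-10,59,17)
river: ρ → (17,43,-34)
river: ρ → (-34,25,26)
river: ρ → (26,27,-33)
river: ρ → (-33,39,20)
river: ρ → (20,41,-31)
ρ-cycle length = 12 (tail of 1 descent step not counted)

12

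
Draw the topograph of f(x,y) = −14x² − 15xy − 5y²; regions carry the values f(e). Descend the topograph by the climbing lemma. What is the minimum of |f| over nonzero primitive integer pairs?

translate: b→-13 (≡15 mod 28), so (14,15,5)→(14,-13,4)
flip: (14,-13,4)→(4,13,14)
translate: b→-3 (≡13 mod 8), so (4,13,14)→(4,-3,4)
flip: (4,-3,4)→(4,3,4)
reduced (well bottom): (4,3,4) with a≤c, −a<b≤a
well minimum |f| = |-4| = 4 (negative-definite)

4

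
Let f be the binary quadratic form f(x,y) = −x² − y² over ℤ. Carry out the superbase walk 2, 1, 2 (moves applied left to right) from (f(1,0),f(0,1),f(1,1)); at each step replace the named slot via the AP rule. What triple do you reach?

start (-1,-1,-2) = (f(1,0),f(0,1),f(1,1))
replace slot 2: 2·((-1)+(-2)) − (-1) = -5 → (-1,-5,-2)
replace slot 1: 2·((-5)+(-2)) − (-1) = -13 → (-13,-5,-2)
replace slot 2: 2·((-13)+(-2)) − (-5) = -25 → (-13,-25,-2)

-13,-25,-2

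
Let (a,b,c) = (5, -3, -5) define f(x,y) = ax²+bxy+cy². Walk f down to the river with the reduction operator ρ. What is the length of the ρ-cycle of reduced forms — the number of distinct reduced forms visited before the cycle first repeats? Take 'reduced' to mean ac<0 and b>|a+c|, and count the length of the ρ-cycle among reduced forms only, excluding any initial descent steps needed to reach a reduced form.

D = 109, ⌊√D⌋ = 10
descent: ρ → (-5,3,5)  [lands on river]
river: ρ → (5,7,-3)
river: ρ → (-3,5,7)
river: ρ → (7,9,-1)
river: ρ → (-1,9,7)
river: ρ → (7,5,-3)
river: ρ → (-3,7,5)
river: ρ → (5,3,-5)
river: ρ → (-5,7,3)
river: ρ → (3,5,-7)
river: ρ → (-7,9,1)
river: ρ → (1,9,-7)
river: ρ → (-7,5,3)
river: ρ → (3,7,-5)
ρ-cycle length = 14 (tail of 1 descent step not counted)

14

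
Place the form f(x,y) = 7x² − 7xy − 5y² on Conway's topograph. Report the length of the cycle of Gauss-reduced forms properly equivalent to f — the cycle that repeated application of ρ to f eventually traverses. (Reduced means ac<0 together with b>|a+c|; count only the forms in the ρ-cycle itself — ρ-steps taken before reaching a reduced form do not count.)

D = 189, ⌊√D⌋ = 13
descent: ρ → (-5,7,7)  [lands on river]
river: ρ → (7,7,-5)
river: ρ → (-5,13,1)
river: ρ → (1,13,-5)
ρ-cycle length = 4 (tail of 1 descent step not counted)

4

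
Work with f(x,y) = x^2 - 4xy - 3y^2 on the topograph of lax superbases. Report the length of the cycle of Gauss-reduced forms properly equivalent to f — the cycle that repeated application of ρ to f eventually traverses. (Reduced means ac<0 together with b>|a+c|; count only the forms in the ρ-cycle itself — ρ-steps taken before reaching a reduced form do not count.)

D = 28, ⌊√D⌋ = 5
descent: ρ → (-3,4,1)  [lands on river]
river: ρ → (1,4,-3)
river: ρ → (-3,2,2)
river: ρ → (2,2,-3)
ρ-cycle length = 4 (tail of 1 descent step not counted)

4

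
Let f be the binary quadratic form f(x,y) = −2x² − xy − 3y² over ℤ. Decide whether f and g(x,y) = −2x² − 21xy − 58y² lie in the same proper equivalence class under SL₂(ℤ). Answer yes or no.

D₁ = -23, D₂ = -23
f is negative-definite; reduce −f:
−f: reduced (well bottom): (2,1,3) with a≤c, −a<b≤a
flip sign back: reduced form of f is (-2,-1,-3)
g is negative-definite; reduce −g:
−g: translate: b→1 (≡21 mod 4), so (2,21,58)→(2,1,3)
−g: reduced (well bottom): (2,1,3) with a≤c, −a<b≤a
flip sign back: reduced form of g is (-2,-1,-3)
reduced forms (-2, -1, -3) vs (-2, -1, -3) ⇒ equivalent

yes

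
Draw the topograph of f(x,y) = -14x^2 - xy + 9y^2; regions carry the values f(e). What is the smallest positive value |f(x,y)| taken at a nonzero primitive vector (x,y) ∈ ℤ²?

descent: ρ → (9,19,-4)  [lands on river]
river: ρ → (-4,21,4)
river: ρ → (4,19,-9)
river: ρ → (-9,17,6)
river: ρ → (6,19,-6)
river: ρ → (-6,17,9)
closes: descent 1, river 6
min |a| on river = 4

4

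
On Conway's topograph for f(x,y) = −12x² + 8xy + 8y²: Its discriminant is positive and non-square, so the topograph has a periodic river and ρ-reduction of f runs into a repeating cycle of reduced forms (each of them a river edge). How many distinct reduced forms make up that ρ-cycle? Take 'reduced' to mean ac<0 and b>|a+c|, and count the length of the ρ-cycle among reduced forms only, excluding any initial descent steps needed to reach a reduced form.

D = 448, ⌊√D⌋ = 21
river: ρ → (8,8,-12)
river: ρ → (-12,16,4)
river: ρ → (4,16,-12)
river: ρ → (-12,8,8)
ρ-cycle length = 4 (tail of 0 descent steps not counted)

4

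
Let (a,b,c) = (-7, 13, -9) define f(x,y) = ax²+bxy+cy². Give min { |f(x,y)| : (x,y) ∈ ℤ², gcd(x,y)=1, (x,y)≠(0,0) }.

translate: b→1 (≡-13 mod 14), so (7,-13,9)→(7,1,3)
flip: (7,1,3)→(3,-1,7)
reduced (well bottom): (3,-1,7) with a≤c, −a<b≤a
well minimum |f| = |-3| = 3 (negative-definite)

3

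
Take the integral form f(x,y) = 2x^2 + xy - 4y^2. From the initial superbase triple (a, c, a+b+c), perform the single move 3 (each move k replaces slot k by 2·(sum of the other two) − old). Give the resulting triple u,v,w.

start (2,-4,-1) = (f(1,0),f(0,1),f(1,1))
replace slot 3: 2·(2+(-4)) − (-1) = -3 → (2,-4,-3)

2,-4,-3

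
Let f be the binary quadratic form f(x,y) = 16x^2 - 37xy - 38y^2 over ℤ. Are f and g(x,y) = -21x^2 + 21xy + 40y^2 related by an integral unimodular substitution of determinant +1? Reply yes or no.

D₁ = 3801, D₂ = 3801
river cycle of f (length 26): (-38, 37, 16), (16, 59, -5), (-5, 61, 4), (4, 59, -20), (-20, 61, 1), (1, 61, -20), (-20, 59, 4), (4, 61, -5), (-5, 59, 16), (16, 37, -38), … (16 more)
river cycle of g (length 34): (40, 59, -2), (-2, 61, 10), (10, 59, -8), (-8, 53, 31), (31, 9, -30), (-30, 51, 10), (10, 49, -35), (-35, 21, 24), (24, 27, -32), (-32, 37, 19), … (24 more)
cycles differ ⇒ inequivalent

no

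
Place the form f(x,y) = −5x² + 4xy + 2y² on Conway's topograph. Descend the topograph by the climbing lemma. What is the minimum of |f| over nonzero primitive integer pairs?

river: ρ → (2,4,-5)
river: ρ → (-5,6,1)
river: ρ → (1,6,-5)
river: ρ → (-5,4,2)
closes: descent 0, river 4
min |a| on river = 1

1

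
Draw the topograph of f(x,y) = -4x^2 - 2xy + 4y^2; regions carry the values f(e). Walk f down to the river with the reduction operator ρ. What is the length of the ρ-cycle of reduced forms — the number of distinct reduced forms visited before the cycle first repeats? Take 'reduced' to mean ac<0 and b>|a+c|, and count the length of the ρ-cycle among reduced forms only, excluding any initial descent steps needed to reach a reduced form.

D = 68, ⌊√D⌋ = 8
descent: ρ → (4,2,-4)  [lands on river]
river: ρ → (-4,6,2)
river: ρ → (2,6,-4)
river: ρ → (-4,2,4)
river: ρ → (4,6,-2)
river: ρ → (-2,6,4)
ρ-cycle length = 6 (tail of 1 descent step not counted)

6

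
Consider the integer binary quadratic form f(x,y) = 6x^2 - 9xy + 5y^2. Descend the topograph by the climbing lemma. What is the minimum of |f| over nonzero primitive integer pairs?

translate: b→3 (≡-9 mod 12), so (6,-9,5)→(6,3,2)
flip: (6,3,2)→(2,-3,6)
translate: b→1 (≡-3 mod 4), so (2,-3,6)→(2,1,5)
reduced (well bottom): (2,1,5) with a≤c, −a<b≤a
well minimum = a = 2

2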